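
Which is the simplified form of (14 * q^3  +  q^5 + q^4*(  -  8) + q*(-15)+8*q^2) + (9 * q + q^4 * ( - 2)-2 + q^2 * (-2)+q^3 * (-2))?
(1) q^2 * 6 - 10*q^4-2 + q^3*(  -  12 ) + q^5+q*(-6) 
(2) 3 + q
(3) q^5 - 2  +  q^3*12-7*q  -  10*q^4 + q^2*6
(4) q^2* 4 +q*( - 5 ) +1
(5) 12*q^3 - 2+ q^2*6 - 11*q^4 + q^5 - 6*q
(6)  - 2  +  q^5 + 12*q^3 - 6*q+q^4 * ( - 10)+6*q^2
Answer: 6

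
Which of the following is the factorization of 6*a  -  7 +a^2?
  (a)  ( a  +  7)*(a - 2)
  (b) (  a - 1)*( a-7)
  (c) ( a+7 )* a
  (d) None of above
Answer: d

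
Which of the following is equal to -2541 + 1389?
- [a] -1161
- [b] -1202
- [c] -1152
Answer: c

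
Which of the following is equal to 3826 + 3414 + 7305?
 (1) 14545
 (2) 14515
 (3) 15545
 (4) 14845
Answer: 1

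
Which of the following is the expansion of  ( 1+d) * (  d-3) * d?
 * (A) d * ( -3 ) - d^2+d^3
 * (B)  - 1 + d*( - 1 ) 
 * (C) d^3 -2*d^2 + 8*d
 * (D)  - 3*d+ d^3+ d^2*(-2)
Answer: D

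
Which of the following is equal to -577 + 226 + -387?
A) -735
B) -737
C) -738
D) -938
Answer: C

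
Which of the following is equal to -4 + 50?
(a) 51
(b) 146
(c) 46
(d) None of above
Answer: c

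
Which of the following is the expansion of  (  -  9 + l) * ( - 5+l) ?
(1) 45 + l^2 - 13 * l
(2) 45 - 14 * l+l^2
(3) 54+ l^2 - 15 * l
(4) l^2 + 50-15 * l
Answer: 2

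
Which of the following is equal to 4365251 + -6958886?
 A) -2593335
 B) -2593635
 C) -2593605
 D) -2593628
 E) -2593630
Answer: B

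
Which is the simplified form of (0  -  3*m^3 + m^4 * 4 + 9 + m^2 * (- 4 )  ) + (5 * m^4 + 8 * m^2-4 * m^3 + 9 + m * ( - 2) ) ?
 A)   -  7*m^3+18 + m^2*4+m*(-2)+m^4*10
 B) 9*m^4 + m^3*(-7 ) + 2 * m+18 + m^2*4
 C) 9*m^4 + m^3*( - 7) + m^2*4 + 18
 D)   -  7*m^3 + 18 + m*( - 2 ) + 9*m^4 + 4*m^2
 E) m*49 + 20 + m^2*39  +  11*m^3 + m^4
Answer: D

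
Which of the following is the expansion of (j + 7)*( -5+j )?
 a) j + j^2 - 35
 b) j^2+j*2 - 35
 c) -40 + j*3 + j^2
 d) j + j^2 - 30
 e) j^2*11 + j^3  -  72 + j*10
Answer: b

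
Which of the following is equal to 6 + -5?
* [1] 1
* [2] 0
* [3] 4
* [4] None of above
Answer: 1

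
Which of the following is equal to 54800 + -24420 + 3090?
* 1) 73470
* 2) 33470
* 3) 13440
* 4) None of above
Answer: 2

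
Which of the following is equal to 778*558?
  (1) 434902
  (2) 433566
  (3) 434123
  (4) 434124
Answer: 4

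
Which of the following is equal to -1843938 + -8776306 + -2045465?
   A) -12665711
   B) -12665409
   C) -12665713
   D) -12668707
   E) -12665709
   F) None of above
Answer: E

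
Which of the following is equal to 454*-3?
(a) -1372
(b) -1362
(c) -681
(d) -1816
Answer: b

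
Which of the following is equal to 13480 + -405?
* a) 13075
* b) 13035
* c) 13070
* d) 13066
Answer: a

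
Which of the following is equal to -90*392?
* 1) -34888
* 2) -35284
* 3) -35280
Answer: 3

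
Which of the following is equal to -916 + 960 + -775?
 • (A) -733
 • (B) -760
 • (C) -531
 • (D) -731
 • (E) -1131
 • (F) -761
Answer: D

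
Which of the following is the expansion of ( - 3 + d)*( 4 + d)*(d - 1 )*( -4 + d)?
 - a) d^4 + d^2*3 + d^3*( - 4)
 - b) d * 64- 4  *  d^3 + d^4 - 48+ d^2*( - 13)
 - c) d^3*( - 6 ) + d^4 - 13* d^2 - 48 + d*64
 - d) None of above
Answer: b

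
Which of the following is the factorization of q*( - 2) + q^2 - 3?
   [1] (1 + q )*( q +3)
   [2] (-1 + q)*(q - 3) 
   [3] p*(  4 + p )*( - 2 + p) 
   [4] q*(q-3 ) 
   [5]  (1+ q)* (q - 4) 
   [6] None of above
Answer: 6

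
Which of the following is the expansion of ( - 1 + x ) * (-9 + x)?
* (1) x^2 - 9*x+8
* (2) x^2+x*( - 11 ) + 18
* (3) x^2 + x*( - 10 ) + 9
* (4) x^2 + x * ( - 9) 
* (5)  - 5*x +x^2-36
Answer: 3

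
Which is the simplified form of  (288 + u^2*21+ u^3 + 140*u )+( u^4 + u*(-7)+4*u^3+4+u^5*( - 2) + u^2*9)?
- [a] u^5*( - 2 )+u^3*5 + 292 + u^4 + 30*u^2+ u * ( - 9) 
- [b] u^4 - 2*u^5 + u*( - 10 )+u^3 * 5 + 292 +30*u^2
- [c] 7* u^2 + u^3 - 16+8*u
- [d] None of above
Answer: d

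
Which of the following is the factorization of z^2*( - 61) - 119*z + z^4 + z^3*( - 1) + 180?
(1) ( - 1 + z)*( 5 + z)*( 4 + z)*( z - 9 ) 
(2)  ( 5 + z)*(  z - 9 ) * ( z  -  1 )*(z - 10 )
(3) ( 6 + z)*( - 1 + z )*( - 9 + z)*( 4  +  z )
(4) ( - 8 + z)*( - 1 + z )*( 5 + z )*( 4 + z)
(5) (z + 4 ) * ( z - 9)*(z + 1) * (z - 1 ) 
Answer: 1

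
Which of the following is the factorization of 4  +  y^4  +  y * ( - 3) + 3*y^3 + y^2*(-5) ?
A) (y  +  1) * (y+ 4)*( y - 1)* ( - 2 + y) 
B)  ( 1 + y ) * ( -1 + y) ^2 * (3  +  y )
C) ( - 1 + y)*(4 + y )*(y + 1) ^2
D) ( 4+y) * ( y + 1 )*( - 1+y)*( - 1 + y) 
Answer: D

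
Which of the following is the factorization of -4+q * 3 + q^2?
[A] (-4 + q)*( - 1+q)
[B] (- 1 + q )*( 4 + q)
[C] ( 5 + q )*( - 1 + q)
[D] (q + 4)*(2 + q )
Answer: B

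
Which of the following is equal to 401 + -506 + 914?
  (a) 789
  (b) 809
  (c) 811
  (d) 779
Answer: b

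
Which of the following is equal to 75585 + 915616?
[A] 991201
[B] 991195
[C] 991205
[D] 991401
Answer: A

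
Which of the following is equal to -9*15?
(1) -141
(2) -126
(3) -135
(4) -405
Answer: 3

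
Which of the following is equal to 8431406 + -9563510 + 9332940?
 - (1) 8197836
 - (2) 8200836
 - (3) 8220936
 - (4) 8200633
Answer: 2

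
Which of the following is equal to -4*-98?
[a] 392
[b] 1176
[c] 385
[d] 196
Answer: a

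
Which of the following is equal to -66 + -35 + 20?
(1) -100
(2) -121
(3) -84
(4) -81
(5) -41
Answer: 4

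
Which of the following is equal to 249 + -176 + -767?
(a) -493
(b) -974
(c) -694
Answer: c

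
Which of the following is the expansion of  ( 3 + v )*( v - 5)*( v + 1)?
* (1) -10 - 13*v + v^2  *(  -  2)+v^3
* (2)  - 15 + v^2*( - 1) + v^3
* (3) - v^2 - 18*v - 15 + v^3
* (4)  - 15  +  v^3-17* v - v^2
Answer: 4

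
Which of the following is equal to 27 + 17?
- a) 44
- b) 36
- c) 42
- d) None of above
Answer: a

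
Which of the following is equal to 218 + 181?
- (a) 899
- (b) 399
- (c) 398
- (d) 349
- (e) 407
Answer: b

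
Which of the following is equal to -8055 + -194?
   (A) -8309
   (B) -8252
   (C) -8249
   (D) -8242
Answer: C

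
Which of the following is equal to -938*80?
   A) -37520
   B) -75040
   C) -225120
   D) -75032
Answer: B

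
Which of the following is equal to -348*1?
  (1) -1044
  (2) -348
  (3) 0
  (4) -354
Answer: 2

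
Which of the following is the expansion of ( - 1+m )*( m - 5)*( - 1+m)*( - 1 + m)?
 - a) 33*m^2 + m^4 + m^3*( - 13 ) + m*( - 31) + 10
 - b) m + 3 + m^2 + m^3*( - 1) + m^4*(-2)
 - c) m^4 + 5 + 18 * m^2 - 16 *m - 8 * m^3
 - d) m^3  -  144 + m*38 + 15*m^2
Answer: c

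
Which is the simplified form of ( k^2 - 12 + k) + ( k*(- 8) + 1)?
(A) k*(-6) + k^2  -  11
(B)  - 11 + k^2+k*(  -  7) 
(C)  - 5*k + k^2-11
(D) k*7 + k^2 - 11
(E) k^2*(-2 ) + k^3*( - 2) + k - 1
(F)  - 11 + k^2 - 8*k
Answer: B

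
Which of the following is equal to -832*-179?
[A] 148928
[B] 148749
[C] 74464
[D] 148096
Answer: A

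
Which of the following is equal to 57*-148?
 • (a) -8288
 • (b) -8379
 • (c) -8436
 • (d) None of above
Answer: c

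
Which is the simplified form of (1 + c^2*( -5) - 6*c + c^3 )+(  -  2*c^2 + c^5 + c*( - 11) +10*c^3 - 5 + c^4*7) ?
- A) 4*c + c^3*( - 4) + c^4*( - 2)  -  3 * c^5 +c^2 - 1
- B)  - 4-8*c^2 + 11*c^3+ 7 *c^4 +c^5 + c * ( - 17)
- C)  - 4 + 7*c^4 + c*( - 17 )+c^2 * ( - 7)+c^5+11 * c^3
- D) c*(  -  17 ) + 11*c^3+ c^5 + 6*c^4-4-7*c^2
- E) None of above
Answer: C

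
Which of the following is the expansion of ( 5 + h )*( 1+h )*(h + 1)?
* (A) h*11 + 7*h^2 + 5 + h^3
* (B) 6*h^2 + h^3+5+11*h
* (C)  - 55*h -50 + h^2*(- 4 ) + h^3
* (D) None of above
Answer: A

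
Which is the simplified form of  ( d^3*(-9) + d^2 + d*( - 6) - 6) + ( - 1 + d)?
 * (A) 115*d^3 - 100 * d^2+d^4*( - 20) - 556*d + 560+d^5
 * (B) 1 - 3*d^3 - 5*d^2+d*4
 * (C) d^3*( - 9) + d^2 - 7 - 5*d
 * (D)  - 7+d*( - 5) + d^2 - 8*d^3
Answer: C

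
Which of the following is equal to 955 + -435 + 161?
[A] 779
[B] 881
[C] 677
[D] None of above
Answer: D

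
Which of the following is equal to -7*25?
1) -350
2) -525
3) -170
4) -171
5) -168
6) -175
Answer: 6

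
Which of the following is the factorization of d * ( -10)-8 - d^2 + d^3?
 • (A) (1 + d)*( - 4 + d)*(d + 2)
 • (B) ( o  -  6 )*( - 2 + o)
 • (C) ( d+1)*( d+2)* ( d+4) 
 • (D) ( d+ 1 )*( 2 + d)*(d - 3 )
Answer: A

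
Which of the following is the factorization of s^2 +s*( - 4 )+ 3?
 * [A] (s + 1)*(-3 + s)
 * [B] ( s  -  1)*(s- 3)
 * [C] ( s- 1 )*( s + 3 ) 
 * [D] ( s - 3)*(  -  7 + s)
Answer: B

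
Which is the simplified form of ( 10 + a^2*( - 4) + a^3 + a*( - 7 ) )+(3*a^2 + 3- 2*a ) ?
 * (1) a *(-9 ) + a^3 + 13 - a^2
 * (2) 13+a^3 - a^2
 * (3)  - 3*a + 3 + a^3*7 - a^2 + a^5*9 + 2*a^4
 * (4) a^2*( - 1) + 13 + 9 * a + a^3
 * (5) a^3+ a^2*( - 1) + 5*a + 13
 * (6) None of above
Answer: 1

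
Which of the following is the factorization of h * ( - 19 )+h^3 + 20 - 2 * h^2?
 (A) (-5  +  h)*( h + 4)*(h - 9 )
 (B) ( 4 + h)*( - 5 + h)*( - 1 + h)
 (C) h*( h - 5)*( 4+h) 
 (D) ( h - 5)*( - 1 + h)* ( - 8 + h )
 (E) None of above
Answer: B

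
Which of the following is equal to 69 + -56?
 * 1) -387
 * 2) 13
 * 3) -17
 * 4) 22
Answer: 2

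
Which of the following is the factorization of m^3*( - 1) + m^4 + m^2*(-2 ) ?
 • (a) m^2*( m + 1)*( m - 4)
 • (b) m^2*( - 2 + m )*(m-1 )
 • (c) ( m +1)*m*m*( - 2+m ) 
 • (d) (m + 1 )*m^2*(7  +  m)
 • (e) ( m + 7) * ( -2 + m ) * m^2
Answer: c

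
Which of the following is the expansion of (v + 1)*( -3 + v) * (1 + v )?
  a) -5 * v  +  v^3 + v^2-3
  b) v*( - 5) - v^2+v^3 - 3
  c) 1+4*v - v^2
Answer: b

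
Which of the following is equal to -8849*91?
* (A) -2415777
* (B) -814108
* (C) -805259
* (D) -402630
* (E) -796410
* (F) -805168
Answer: C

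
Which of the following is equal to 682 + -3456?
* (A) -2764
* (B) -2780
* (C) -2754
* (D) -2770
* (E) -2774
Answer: E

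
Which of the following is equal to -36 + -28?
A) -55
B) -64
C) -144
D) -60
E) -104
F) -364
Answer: B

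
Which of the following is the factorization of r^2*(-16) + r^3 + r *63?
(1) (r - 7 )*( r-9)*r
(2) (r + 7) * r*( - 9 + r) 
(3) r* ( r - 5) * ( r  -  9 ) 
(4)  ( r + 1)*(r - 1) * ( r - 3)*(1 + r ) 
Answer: 1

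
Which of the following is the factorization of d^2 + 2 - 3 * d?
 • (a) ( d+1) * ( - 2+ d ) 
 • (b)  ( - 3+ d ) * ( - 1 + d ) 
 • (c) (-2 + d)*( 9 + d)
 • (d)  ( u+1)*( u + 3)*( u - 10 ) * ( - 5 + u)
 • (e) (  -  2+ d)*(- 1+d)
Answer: e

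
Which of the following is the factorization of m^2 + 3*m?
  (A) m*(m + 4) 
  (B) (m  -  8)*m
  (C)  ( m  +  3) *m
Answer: C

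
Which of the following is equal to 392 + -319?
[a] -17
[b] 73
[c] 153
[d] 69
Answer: b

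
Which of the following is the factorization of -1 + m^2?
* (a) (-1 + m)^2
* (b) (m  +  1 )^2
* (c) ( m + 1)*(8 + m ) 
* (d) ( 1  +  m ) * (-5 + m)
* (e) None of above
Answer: e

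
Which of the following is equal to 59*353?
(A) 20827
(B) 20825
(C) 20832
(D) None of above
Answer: A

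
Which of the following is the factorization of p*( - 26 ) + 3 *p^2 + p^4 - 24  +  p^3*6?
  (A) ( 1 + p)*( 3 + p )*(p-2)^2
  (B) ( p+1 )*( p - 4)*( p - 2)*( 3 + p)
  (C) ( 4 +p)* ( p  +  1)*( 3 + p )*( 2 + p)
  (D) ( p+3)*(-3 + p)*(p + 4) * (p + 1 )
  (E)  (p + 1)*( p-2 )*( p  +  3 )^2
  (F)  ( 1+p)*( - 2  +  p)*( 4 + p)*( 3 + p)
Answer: F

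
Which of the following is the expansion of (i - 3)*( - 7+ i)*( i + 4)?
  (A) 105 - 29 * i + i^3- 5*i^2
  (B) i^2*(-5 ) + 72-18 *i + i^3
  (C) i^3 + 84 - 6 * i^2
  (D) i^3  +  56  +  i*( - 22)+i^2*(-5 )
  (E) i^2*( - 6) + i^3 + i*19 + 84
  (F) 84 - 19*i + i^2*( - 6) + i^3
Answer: F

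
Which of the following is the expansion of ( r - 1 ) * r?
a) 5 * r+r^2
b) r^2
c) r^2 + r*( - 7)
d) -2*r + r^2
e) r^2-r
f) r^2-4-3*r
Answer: e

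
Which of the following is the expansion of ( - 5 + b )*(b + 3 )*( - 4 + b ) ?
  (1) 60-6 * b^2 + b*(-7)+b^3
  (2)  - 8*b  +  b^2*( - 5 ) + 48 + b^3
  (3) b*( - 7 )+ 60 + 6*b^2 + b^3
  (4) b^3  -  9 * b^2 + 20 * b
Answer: 1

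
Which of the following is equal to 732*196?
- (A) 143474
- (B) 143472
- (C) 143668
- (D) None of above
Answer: B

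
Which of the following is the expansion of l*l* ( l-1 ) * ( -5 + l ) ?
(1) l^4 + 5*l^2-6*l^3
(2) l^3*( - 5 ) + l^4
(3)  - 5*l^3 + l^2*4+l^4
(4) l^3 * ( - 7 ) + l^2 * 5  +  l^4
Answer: 1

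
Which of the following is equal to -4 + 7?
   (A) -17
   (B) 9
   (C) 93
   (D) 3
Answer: D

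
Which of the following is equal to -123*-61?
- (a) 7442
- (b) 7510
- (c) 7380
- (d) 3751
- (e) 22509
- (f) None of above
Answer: f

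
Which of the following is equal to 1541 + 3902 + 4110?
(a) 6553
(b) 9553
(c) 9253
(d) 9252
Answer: b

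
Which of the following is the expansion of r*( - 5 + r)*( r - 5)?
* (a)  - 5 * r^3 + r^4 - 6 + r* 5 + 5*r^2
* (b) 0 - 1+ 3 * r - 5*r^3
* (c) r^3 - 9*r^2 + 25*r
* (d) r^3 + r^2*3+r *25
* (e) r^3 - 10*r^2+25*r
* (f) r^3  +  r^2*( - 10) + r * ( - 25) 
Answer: e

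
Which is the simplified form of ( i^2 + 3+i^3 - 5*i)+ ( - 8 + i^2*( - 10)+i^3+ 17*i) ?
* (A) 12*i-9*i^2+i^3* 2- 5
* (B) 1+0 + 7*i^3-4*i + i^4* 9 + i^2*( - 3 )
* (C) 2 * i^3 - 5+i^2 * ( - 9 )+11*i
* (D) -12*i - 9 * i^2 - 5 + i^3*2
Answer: A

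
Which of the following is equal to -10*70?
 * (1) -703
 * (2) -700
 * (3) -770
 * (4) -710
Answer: 2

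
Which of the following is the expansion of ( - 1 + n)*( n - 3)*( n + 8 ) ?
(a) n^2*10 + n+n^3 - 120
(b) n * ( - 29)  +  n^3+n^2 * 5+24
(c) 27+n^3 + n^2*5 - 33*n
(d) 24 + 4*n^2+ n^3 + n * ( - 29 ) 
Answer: d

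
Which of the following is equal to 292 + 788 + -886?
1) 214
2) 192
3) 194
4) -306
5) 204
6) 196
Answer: 3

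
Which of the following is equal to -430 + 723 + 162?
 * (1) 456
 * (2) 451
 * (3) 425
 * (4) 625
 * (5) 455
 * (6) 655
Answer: 5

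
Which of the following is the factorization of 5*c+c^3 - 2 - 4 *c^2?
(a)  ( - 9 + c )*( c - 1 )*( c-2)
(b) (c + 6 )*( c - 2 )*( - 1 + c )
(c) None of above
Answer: c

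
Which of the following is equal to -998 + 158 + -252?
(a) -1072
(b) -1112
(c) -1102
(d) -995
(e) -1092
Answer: e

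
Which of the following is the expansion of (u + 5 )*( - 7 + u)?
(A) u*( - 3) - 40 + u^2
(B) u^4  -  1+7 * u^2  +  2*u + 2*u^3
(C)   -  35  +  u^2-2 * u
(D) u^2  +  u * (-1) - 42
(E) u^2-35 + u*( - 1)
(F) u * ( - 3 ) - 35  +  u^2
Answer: C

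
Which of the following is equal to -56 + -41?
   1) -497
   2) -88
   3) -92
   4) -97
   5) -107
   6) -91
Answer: 4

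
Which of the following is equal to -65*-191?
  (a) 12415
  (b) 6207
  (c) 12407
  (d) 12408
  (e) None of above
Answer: a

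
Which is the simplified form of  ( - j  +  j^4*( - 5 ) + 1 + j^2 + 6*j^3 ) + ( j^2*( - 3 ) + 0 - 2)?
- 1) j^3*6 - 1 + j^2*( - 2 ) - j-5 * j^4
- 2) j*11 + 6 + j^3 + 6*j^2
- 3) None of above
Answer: 1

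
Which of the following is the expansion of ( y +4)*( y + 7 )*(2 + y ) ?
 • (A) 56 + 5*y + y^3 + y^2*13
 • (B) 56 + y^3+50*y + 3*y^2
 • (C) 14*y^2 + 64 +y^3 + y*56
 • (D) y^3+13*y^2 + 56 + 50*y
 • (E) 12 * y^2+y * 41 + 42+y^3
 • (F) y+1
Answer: D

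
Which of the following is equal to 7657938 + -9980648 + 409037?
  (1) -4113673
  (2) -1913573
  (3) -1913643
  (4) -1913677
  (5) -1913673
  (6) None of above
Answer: 5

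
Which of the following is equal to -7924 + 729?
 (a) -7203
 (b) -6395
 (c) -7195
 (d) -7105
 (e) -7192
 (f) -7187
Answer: c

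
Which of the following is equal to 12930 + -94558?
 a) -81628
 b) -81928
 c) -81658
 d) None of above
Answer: a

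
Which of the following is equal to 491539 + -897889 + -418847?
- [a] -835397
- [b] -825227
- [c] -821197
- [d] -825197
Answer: d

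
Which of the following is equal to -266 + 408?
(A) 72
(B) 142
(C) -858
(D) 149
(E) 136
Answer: B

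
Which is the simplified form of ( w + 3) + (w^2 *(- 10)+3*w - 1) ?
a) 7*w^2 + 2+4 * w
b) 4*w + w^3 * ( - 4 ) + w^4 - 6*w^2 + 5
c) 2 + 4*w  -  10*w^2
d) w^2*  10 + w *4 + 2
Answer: c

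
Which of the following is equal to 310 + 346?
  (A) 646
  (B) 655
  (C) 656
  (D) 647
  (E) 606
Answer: C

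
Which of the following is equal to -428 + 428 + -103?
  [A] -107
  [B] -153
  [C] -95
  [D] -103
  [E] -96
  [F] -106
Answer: D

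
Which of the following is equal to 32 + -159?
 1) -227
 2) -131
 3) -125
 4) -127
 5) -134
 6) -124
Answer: 4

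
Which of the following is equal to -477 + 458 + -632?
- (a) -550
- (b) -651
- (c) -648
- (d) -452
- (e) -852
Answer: b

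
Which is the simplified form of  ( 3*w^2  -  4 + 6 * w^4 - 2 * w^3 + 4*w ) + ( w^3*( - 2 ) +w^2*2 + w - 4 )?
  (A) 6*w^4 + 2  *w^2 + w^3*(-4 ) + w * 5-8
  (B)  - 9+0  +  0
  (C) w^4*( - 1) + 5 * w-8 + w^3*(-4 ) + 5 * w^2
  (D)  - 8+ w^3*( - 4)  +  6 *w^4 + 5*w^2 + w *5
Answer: D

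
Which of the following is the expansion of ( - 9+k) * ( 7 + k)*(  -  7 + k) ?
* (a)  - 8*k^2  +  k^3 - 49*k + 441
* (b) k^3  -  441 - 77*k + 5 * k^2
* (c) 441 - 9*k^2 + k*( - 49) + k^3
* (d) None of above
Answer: c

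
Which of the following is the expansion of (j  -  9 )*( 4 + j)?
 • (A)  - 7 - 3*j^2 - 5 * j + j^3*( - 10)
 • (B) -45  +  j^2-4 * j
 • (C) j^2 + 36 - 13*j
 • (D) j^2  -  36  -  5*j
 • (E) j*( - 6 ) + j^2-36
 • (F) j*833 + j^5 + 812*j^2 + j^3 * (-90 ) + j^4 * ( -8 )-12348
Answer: D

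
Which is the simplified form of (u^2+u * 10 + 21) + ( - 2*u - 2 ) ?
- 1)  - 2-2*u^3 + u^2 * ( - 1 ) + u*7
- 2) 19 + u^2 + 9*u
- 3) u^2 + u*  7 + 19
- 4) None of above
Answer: 4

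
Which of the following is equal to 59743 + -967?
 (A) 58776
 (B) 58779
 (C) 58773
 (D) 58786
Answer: A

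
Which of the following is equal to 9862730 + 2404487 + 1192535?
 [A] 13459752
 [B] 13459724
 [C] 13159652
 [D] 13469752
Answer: A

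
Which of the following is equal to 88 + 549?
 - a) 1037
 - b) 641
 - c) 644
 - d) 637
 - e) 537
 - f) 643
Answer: d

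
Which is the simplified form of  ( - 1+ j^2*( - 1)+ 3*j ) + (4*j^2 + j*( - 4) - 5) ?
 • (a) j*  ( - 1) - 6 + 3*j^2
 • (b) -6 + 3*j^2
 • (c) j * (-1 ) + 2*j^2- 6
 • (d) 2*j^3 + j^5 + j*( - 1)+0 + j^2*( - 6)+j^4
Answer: a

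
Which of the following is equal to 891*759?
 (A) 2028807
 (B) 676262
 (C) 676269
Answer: C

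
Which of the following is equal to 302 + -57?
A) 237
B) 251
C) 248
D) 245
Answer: D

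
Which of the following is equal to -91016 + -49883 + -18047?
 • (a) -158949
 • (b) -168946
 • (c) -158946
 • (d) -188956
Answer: c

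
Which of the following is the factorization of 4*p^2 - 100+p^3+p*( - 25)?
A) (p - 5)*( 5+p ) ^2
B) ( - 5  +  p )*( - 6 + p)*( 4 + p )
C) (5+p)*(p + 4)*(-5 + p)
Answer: C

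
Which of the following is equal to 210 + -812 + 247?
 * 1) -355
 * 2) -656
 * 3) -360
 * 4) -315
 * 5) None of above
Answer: 1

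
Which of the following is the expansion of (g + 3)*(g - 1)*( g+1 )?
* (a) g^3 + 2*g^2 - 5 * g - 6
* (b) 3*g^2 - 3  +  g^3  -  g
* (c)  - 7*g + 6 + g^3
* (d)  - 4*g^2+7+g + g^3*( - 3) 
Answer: b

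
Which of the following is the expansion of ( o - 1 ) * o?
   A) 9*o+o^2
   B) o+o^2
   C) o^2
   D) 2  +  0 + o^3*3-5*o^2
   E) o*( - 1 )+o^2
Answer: E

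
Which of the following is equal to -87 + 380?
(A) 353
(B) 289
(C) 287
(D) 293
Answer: D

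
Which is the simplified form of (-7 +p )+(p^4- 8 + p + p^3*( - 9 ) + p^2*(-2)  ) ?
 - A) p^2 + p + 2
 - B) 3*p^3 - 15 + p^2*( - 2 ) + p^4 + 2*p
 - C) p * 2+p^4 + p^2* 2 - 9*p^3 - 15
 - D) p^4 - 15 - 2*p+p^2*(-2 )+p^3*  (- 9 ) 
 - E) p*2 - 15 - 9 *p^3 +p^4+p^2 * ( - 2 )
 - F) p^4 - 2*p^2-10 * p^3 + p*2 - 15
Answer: E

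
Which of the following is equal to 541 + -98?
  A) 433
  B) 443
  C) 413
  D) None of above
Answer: B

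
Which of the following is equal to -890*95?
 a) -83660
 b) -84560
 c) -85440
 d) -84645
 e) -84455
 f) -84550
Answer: f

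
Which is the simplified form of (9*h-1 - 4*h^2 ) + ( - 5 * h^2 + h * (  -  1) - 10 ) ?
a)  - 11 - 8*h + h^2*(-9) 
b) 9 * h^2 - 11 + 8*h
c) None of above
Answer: c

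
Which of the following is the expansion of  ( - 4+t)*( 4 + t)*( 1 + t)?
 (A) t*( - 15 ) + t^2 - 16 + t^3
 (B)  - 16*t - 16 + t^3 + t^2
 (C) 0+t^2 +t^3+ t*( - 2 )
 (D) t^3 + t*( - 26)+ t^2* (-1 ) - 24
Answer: B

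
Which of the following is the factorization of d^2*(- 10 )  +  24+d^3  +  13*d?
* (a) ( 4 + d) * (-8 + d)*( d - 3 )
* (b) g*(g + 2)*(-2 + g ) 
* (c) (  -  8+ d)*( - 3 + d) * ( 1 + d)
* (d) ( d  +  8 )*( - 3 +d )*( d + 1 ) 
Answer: c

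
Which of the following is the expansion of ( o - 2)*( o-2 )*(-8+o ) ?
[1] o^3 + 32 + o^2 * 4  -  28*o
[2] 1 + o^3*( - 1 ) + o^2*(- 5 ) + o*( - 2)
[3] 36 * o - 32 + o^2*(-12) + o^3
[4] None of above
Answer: 3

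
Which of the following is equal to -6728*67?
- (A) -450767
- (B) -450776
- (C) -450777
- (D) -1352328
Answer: B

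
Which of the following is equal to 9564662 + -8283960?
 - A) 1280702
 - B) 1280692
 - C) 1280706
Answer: A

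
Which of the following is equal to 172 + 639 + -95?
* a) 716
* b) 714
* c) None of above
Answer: a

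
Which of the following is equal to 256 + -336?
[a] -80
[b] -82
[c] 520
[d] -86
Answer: a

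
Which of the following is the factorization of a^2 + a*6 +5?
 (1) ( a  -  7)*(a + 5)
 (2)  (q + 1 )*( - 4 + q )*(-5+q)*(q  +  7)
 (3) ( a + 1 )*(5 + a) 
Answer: 3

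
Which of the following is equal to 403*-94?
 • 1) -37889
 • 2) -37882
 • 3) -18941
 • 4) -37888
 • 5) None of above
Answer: 2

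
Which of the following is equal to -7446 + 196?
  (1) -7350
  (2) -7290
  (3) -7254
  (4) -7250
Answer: 4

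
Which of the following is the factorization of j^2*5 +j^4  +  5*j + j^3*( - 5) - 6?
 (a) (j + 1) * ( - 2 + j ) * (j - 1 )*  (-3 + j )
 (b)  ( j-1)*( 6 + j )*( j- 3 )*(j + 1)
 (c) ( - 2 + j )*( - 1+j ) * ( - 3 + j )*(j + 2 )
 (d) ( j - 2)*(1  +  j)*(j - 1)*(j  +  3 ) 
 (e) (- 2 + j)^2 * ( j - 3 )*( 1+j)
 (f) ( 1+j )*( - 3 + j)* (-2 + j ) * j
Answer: a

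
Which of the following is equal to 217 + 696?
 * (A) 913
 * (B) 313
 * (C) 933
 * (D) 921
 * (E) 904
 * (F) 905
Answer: A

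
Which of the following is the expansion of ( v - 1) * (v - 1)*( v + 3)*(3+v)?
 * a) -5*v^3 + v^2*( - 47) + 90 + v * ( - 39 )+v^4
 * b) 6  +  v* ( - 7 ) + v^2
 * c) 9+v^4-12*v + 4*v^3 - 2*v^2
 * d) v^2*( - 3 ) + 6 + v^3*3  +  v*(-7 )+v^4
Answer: c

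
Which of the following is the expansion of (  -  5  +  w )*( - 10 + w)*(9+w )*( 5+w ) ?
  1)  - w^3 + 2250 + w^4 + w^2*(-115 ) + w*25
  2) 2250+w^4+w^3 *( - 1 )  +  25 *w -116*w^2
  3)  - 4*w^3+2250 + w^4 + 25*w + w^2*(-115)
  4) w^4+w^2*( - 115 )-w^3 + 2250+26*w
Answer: 1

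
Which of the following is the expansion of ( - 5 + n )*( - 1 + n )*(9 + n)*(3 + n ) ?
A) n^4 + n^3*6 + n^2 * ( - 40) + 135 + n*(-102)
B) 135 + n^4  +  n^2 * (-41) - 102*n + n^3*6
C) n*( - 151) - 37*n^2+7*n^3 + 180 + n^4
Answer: A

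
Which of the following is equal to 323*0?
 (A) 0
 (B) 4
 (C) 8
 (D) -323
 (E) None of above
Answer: A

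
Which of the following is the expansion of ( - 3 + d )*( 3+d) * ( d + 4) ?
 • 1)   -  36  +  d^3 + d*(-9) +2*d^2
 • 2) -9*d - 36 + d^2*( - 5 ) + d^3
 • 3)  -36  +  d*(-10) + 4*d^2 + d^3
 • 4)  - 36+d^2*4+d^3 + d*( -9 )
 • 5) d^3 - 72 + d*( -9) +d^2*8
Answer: 4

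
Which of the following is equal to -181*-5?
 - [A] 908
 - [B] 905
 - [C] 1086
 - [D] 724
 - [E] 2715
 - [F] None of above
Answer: B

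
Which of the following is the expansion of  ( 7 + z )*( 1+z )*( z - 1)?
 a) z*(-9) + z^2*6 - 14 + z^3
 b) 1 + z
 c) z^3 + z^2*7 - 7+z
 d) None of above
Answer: d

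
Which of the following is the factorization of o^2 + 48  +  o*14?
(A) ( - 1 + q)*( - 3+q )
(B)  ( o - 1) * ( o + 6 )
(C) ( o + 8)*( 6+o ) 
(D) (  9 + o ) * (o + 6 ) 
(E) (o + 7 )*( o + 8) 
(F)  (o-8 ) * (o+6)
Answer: C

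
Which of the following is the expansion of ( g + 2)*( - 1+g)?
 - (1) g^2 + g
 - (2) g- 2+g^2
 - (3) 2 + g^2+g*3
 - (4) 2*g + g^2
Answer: 2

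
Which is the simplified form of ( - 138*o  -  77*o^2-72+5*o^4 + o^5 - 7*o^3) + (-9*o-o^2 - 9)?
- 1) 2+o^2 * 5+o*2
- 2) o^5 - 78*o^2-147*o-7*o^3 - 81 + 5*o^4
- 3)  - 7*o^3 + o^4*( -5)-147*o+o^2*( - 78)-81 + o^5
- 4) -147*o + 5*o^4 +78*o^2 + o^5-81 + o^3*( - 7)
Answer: 2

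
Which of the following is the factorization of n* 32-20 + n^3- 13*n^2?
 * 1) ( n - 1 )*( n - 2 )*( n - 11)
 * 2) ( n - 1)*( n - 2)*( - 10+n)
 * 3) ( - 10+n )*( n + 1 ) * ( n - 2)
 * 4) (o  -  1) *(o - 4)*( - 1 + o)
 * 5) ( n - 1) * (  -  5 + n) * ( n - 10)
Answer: 2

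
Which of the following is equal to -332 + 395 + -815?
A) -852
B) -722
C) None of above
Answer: C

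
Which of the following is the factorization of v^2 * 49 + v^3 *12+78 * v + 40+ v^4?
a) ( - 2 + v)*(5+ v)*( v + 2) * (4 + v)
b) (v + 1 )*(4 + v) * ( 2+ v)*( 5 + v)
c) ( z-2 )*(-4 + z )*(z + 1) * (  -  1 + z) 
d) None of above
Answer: b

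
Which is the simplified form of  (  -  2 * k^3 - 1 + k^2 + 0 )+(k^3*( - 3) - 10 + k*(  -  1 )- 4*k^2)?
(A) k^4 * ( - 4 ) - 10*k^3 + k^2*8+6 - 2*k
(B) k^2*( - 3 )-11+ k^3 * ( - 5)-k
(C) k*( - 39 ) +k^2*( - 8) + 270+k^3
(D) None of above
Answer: B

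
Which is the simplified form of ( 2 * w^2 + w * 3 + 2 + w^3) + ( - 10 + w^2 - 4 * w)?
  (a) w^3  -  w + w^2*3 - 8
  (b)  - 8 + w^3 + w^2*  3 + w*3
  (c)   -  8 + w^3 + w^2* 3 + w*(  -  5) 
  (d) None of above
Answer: a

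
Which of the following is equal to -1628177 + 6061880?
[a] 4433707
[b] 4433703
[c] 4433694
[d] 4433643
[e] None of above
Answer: b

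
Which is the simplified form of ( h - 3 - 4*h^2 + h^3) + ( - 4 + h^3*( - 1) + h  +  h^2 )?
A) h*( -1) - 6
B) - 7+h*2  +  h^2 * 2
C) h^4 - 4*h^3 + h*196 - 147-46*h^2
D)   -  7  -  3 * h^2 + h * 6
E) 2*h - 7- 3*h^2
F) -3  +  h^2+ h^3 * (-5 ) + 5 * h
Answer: E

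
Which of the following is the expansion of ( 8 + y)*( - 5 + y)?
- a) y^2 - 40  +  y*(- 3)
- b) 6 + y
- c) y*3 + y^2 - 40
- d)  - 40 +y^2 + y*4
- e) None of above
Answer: c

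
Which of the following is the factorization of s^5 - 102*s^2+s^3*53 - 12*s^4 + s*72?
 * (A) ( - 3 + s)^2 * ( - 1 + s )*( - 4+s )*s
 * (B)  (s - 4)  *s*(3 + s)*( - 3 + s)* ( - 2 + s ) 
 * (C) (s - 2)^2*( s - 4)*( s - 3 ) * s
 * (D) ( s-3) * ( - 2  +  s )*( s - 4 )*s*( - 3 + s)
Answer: D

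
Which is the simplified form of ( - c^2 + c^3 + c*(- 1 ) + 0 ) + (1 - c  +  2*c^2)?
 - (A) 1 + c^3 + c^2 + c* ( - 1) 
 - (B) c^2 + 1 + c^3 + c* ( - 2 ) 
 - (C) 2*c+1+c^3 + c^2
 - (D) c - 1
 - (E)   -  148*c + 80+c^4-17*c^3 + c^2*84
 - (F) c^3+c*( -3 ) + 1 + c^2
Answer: B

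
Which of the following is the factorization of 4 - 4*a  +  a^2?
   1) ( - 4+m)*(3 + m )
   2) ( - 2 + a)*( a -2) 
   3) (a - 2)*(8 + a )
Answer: 2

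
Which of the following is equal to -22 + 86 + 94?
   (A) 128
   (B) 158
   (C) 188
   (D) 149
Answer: B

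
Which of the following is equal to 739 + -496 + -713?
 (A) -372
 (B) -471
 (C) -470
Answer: C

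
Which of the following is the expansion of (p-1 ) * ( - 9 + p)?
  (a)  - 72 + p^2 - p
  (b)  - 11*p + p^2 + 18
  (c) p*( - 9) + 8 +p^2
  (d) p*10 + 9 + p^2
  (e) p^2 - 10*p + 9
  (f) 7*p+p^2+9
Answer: e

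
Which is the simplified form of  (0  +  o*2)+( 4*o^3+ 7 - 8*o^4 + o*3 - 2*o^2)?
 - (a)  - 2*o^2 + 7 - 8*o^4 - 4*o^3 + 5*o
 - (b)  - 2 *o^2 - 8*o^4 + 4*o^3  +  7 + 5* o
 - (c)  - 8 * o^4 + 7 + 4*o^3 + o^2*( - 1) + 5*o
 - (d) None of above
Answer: b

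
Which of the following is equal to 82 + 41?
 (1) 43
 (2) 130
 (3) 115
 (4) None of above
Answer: 4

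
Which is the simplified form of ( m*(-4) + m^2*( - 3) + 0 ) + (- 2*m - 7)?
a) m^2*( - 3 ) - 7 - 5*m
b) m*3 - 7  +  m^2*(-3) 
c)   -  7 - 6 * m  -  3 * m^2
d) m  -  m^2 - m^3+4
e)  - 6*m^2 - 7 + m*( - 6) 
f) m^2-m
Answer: c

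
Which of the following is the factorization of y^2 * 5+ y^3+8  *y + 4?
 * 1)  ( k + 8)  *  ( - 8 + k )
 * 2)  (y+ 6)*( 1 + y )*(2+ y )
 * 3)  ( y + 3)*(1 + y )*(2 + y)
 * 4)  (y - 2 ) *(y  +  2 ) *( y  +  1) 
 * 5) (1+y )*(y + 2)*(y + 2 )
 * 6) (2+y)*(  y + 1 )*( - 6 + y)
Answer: 5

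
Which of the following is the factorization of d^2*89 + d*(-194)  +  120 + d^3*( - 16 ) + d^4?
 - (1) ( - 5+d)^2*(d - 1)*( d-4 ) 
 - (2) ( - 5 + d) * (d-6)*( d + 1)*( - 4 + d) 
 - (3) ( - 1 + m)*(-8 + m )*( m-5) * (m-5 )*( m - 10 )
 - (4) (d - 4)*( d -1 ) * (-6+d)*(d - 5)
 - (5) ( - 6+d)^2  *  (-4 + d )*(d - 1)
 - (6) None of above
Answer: 4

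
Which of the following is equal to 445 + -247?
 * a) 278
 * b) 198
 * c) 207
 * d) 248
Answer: b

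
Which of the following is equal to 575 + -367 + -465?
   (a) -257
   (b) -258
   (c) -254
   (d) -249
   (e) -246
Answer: a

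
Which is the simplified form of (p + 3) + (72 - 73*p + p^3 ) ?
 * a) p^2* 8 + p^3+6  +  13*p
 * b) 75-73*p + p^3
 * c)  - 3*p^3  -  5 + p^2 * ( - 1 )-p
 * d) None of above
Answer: d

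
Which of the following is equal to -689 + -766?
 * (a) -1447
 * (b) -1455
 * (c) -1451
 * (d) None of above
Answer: b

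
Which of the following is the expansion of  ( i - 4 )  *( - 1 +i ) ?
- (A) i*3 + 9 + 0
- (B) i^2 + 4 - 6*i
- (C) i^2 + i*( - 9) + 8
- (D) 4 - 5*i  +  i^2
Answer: D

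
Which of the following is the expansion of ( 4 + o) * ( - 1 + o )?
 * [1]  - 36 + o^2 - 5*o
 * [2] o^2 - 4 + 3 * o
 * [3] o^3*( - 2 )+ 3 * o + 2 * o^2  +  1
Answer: 2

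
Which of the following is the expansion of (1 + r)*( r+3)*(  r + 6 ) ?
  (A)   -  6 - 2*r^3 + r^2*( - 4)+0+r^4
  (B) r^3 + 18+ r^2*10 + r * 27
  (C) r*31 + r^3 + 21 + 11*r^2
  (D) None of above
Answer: B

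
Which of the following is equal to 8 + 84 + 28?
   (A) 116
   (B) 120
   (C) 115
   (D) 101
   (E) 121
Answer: B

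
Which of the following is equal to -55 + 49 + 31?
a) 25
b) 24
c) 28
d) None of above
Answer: a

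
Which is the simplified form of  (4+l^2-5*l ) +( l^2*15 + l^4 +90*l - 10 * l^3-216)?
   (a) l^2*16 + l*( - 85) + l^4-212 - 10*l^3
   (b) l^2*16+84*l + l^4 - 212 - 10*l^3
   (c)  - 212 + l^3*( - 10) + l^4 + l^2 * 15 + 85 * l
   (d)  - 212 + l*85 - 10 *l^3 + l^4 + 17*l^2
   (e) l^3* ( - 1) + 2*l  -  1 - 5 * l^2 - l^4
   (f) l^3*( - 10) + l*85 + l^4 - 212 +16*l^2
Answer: f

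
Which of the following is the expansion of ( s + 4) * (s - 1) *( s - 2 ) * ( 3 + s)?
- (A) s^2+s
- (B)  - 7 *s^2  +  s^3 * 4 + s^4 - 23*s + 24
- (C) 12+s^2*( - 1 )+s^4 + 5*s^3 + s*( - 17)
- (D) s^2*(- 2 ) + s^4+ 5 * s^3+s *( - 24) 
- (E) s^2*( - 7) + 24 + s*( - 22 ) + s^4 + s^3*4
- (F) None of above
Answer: E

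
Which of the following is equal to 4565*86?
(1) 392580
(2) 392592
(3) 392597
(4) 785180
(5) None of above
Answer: 5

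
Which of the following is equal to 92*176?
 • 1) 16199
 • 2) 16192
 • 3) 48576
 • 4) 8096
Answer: 2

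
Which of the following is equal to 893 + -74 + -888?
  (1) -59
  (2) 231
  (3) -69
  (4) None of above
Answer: 3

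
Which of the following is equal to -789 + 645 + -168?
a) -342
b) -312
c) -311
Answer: b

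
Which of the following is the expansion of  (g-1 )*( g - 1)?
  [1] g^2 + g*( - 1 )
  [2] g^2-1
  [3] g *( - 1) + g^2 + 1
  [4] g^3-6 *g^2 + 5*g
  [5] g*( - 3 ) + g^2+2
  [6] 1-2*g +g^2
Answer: 6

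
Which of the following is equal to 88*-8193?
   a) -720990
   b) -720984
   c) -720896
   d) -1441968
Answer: b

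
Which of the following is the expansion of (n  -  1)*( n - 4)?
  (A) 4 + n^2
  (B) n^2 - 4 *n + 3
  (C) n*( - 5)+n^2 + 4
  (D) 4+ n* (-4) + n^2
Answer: C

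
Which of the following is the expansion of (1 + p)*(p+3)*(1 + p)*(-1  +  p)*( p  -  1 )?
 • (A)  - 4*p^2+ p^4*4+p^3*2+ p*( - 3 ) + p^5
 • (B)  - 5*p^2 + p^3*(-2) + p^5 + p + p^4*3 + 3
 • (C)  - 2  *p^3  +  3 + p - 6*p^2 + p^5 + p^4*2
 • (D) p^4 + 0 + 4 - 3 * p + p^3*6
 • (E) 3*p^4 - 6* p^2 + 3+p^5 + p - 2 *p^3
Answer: E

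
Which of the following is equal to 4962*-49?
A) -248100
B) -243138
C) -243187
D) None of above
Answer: B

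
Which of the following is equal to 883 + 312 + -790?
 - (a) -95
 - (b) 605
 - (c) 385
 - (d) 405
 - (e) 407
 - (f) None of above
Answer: d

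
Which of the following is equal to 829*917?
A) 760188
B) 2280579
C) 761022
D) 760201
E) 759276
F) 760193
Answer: F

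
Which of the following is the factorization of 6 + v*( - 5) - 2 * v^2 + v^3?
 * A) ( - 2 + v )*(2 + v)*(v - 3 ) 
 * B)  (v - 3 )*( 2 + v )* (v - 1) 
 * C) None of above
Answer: B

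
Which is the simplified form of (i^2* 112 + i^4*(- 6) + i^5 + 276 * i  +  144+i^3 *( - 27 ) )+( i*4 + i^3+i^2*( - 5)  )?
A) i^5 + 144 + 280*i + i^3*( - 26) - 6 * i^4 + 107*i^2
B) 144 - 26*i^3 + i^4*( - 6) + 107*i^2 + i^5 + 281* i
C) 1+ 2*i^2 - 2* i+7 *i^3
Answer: A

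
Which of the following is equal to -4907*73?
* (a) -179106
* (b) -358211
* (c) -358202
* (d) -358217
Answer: b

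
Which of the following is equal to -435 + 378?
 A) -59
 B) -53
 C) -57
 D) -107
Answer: C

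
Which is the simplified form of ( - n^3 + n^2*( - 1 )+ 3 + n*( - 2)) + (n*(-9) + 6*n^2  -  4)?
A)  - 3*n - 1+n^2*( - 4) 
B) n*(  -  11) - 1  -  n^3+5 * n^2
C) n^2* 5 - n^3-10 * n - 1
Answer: B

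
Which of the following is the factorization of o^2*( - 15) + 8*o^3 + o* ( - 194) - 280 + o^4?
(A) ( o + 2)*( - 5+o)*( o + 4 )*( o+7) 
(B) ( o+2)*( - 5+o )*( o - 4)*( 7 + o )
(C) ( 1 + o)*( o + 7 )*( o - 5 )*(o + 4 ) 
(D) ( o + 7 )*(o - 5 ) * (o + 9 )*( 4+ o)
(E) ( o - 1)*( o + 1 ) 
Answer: A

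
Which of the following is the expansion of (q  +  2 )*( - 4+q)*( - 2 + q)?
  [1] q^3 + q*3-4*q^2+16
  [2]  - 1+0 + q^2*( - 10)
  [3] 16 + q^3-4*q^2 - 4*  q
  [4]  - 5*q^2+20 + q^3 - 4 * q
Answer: 3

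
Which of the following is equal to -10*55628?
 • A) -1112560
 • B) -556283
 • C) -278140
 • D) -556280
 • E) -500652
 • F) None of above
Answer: D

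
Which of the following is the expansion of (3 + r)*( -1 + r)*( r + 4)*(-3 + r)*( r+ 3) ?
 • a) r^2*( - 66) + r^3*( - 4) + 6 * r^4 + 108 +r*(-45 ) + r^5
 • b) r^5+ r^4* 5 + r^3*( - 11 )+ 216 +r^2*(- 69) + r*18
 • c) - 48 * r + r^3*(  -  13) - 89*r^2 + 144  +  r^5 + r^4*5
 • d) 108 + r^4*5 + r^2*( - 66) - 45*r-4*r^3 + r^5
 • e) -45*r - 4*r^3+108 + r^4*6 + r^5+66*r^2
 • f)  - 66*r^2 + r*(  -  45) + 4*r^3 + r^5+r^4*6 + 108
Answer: a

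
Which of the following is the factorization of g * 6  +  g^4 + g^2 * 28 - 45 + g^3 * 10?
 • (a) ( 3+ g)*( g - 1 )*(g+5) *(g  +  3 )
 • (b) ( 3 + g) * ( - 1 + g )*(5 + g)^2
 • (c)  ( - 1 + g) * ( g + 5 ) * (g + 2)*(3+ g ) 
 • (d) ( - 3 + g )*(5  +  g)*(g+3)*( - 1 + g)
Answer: a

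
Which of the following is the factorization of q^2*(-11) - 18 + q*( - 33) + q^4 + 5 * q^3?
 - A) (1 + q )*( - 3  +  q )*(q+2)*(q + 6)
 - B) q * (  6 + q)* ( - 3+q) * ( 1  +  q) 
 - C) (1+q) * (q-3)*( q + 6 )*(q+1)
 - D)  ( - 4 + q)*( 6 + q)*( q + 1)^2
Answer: C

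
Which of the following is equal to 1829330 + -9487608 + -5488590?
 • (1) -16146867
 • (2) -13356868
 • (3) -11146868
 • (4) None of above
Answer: 4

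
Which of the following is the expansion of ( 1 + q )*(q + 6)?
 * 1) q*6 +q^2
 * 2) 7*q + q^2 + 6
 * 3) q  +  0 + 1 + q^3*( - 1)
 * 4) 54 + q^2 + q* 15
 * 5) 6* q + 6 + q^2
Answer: 2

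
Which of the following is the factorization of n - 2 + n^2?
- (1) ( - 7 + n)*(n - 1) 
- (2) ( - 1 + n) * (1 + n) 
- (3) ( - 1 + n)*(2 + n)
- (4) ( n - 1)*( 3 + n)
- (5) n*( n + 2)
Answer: 3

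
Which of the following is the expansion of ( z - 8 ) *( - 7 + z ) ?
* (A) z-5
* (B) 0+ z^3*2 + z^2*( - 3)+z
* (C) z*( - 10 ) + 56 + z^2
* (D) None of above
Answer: D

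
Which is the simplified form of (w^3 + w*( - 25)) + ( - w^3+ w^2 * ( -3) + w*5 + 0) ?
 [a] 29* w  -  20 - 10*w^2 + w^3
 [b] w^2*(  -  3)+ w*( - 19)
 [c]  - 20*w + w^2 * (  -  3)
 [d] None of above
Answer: c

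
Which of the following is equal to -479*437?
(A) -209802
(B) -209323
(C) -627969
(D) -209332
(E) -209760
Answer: B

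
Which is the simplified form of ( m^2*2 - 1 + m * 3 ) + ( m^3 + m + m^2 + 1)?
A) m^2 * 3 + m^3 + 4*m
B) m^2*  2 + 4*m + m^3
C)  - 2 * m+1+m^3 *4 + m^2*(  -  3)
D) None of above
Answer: A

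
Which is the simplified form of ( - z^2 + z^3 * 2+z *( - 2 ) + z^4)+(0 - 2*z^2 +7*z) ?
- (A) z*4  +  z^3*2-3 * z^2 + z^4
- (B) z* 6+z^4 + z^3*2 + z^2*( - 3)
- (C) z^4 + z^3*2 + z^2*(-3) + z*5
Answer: C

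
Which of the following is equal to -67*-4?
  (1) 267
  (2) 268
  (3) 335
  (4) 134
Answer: 2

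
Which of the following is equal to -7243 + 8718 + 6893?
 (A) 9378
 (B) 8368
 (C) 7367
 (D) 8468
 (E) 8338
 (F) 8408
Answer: B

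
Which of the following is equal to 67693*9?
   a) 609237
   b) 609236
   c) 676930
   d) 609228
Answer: a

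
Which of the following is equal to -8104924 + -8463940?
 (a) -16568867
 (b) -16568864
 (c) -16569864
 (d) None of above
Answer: b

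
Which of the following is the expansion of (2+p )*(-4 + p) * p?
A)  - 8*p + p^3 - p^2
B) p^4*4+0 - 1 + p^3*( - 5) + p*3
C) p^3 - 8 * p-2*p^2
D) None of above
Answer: C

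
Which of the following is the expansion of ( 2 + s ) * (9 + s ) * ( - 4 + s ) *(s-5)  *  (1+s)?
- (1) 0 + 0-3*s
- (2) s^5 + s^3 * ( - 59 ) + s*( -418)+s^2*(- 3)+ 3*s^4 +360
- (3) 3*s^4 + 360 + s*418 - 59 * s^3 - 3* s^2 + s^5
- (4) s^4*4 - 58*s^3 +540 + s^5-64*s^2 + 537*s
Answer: 3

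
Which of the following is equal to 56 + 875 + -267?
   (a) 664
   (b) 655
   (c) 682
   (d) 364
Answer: a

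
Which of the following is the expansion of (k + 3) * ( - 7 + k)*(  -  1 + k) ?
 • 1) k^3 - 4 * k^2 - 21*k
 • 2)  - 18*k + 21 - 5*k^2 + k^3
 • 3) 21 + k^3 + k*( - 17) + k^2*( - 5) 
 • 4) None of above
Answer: 3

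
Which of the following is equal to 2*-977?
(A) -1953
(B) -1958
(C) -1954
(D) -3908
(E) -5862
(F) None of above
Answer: C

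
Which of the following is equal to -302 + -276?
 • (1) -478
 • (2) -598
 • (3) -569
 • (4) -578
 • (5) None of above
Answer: 4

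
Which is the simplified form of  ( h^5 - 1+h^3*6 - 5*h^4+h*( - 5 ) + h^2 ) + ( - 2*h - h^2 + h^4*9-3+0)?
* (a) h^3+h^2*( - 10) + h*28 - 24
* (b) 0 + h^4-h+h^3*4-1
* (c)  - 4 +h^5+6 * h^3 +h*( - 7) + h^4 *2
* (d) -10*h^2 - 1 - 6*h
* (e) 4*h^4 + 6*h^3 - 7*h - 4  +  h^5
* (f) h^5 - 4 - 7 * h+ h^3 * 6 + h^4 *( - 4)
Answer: e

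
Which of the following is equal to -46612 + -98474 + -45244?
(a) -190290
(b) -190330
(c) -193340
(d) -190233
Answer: b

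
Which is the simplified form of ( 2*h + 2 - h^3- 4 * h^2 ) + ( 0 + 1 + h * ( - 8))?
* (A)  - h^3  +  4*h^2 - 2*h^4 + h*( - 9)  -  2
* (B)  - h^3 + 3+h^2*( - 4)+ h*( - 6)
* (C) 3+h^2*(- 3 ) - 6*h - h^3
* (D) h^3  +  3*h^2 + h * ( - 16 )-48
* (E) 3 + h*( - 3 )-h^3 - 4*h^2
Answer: B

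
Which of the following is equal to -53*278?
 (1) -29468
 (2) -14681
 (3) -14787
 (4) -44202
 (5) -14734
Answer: 5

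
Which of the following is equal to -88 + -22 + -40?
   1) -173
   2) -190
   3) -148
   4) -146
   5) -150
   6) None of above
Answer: 5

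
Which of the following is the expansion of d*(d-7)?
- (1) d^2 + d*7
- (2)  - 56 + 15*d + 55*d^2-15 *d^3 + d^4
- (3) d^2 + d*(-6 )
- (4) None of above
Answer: 4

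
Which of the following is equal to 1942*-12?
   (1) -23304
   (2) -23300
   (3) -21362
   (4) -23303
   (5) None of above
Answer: 1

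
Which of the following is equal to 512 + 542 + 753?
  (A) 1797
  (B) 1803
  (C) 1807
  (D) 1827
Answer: C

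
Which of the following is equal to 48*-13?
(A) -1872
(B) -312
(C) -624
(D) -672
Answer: C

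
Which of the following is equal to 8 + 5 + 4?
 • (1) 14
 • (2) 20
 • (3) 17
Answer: 3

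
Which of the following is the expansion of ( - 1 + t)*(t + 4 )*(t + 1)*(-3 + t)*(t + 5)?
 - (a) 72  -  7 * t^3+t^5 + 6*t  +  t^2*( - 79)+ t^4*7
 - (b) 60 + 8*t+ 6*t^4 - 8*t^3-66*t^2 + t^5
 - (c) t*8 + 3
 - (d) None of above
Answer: d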